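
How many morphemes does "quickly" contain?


Word: "quickly"
Morphemes: quick + -ly
Each morpheme carries meaning
= 2 morphemes


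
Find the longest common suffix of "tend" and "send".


Word 1: "tend"
Word 2: "send"
Comparing from end:
  Pos -1: 'd' == 'd'
  Pos -2: 'n' == 'n'
  Pos -3: 'e' == 'e'
  Pos -4: 't' != 's' (stop)
LCS = "end" (length 3)


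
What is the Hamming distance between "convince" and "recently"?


Comparing character by character (same length = 8):
  Pos 0: 'c' vs 'r' !=
  Pos 1: 'o' vs 'e' !=
  Pos 2: 'n' vs 'c' !=
  Pos 3: 'v' vs 'e' !=
  Pos 4: 'i' vs 'n' !=
  Pos 5: 'n' vs 't' !=
  Pos 6: 'c' vs 'l' !=
  Pos 7: 'e' vs 'y' !=
Hamming distance = 8


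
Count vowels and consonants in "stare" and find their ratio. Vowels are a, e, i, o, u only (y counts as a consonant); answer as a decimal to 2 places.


Word: "stare"
Vowels (a,e,i,o,u): 2
Consonants: 3
Ratio = 2/3
= 0.67


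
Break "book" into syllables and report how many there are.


Word: "book"
Syllable breakdown: book
Counting: 1 part
= 1 syllable


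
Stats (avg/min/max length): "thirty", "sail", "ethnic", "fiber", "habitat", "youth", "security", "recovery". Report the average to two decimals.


Lengths: "thirty"=6, "sail"=4, "ethnic"=6, "fiber"=5, "habitat"=7, "youth"=5, "security"=8, "recovery"=8
Sum = 49, Count = 8
Average = 49/8 = 6.13
= avg=6.13, min=4, max=8


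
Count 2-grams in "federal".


Word: "federal" (length 7)
Number of 2-grams = length - 2 + 1 = 7 - 2 + 1
= 6


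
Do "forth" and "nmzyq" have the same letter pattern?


Pattern of "forth": [0, 1, 2, 3, 4]
Pattern of "nmzyq": [0, 1, 2, 3, 4]
Patterns match
Same pattern = Yes


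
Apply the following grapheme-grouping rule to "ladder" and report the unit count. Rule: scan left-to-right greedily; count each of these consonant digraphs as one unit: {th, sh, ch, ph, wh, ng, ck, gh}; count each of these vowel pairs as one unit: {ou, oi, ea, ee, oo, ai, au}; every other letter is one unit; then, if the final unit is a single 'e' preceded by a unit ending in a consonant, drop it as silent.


Word: "ladder" (6 letters)
Left-to-right scan:
  [1] 'l' (letter)
  [2] 'a' (letter)
  [3] 'd' (letter)
  [4] 'd' (letter)
  [5] 'e' (letter)
  [6] 'r' (letter)
Units from scan: 6
Sound units = 6 units


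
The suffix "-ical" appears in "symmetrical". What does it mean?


Suffix: -ical
As in: symmetrical -> symmetry + -ical, with a spelling change
Meaning = relating to


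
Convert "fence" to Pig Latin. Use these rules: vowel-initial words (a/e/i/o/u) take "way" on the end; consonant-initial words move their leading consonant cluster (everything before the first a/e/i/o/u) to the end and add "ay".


Word: "fence"
Starts with consonant(s) → move to end, add 'ay'
Consonant cluster: "f"
Pig Latin = "encefay"


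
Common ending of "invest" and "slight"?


Word 1: "invest"
Word 2: "slight"
Comparing from end:
  Pos -1: 't' == 't'
  Pos -2: 's' != 'h' (stop)
LCS = "t" (length 1)


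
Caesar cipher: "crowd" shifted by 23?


Word: "crowd"
Shift: 23
Each letter → (letter + shift) mod 26:
  'c' (2) + 23 = 25 → 'z'
  'r' (17) + 23 = 14 → 'o'
  'o' (14) + 23 = 11 → 'l'
  'w' (22) + 23 = 19 → 't'
  'd' (3) + 23 = 0 → 'a'
Result = "zolta"


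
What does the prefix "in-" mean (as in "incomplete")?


Prefix: in-
As in: incomplete -> in- + complete
Meaning = not / into


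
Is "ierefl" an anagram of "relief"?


Word 1: "relief" → sorted: eefilr
Word 2: "ierefl" → sorted: eefilr
Same letters? eefilr == eefilr
Anagram = Yes


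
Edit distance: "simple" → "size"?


Word 1: "simple" (length 6)
Word 2: "size" (length 4)
One optimal edit sequence (insert/delete/substitute each cost 1):
  1. keep 's'
  2. keep 'i'
  3. delete 'm'  (+1)
  4. delete 'p'  (+1)
  5. substitute 'l' -> 'z'  (+1)
  6. keep 'e'
Total edit operations: 3
Edit distance = 3


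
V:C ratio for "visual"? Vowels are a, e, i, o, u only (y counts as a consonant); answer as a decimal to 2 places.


Word: "visual"
Vowels (a,e,i,o,u): 3
Consonants: 3
Ratio = 3/3
= 1.00


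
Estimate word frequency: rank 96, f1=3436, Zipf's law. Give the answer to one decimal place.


Zipf's law: f(r) = f(1) / r
f(1) = 3436
f(96) = 3436 / 96
= 35.8 occurrences


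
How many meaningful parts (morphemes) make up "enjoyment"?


Word: "enjoyment"
Morphemes: en- + joy + -ment
Each morpheme carries meaning
= 3 morphemes


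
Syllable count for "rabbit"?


Word: "rabbit"
Syllable breakdown: rab | bit
Counting: 2 parts
= 2 syllables


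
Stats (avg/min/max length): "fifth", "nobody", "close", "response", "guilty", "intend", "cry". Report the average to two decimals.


Lengths: "fifth"=5, "nobody"=6, "close"=5, "response"=8, "guilty"=6, "intend"=6, "cry"=3
Sum = 39, Count = 7
Average = 39/7 = 5.57
= avg=5.57, min=3, max=8


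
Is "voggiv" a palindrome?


Word: "voggiv"
Reversed: "viggov"
Forward == Backward? voggiv != viggov
Palindrome = No


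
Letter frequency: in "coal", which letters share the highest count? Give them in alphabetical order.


Word: "coal"
Letter counts:
  'a': 1
  'c': 1
  'l': 1
  'o': 1
Maximum count = 1
Most frequent = 'a', 'c', 'l', 'o' (1 time each)


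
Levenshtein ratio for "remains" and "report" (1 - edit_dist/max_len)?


Word 1: "remains" (length 7)
Word 2: "report" (length 6)
One optimal edit sequence:
  1. keep 'r'
  2. keep 'e'
  3. delete 'm'  (+1)
  4. substitute 'a' -> 'p'  (+1)
  5. substitute 'i' -> 'o'  (+1)
  6. substitute 'n' -> 'r'  (+1)
  7. substitute 's' -> 't'  (+1)
Edit distance = 5
Max length = max(7, 6) = 7
Similarity = 1 - 5/7
= 0.2857


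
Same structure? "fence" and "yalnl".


Pattern of "fence": [0, 1, 2, 3, 1]
Pattern of "yalnl": [0, 1, 2, 3, 2]
Patterns do not match
Same pattern = No


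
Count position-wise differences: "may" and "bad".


Comparing character by character (same length = 3):
  Pos 0: 'm' vs 'b' !=
  Pos 1: 'a' vs 'a' =
  Pos 2: 'y' vs 'd' !=
Hamming distance = 2


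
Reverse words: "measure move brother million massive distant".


Original: "measure move brother million massive distant"
Words (1..n): measure | move | brother | million | massive | distant
Reversed (n..1): distant | massive | million | brother | move | measure
Result = "distant massive million brother move measure"


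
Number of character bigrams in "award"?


Word: "award" (length 5)
Number of 2-grams = length - 2 + 1 = 5 - 2 + 1
= 4


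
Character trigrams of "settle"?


Word: "settle" (length 6)
Number of trigrams = 6 - 3 + 1 = 4
  Position 0: "set"
  Position 1: "ett"
  Position 2: "ttl"
  Position 3: "tle"
Trigrams = "set", "ett", "ttl", "tle"


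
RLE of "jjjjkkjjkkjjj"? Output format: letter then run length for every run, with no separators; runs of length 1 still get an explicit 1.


String: "jjjjkkjjkkjjj"
Scanning for consecutive runs:
  'j' x 4
  'k' x 2
  'j' x 2
  'k' x 2
  'j' x 3
RLE = "j4k2j2k2j3"


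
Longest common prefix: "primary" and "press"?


Word 1: "primary"
Word 2: "press"
Comparing from start:
  Pos 0: 'p' == 'p'
  Pos 1: 'r' == 'r'
  Pos 2: 'i' != 'e' (stop)
LCP = "pr" (length 2)


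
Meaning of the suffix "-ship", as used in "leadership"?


Suffix: -ship
Example: leadership (leader + -ship)
Meaning = state / position


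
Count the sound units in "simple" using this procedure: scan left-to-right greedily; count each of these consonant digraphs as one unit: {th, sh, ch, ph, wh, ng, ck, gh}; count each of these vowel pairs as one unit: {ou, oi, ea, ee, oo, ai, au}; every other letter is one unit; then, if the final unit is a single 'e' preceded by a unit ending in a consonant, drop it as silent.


Word: "simple" (6 letters)
Left-to-right scan:
  [1] 's' (letter)
  [2] 'i' (letter)
  [3] 'm' (letter)
  [4] 'p' (letter)
  [5] 'l' (letter)
  [6] 'e' (letter)
Units from scan: 6
Final unit is 'e' after a consonant -> drop as silent (-1)
Sound units = 5 units


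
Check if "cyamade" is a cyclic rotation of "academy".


Word: "academy", Candidate: "cyamade"
Method: check if candidate is substring of word+word
"academyacademy" contains "cyamade"? No
Is rotation = No


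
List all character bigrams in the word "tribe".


Word: "tribe" (length 5)
Number of bigrams = 5 - 2 + 1 = 4
  Position 0: "tr"
  Position 1: "ri"
  Position 2: "ib"
  Position 3: "be"
Bigrams = "tr", "ri", "ib", "be"


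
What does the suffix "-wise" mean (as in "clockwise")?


Suffix: -wise
Example: clockwise (clock + -wise)
Meaning = in the manner of


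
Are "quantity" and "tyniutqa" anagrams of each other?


Word 1: "quantity" → sorted: ainqttuy
Word 2: "tyniutqa" → sorted: ainqttuy
Same letters? ainqttuy == ainqttuy
Anagram = Yes


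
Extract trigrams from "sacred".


Word: "sacred" (length 6)
Number of trigrams = 6 - 3 + 1 = 4
  Position 0: "sac"
  Position 1: "acr"
  Position 2: "cre"
  Position 3: "red"
Trigrams = "sac", "acr", "cre", "red"


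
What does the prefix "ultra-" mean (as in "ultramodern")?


Prefix: ultra-
Example: ultramodern (ultra- + modern)
Meaning = beyond


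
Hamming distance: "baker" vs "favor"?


Comparing character by character (same length = 5):
  Pos 0: 'b' vs 'f' !=
  Pos 1: 'a' vs 'a' =
  Pos 2: 'k' vs 'v' !=
  Pos 3: 'e' vs 'o' !=
  Pos 4: 'r' vs 'r' =
Hamming distance = 3


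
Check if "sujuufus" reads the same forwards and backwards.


Word: "sujuufus"
Reversed: "sufuujus"
Forward == Backward? sujuufus != sufuujus
Palindrome = No


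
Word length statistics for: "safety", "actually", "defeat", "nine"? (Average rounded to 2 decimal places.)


Lengths: "safety"=6, "actually"=8, "defeat"=6, "nine"=4
Sum = 24, Count = 4
Average = 24/4 = 6.00
= avg=6.00, min=4, max=8


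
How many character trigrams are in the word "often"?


Word: "often" (length 5)
Number of 3-grams = length - 3 + 1 = 5 - 3 + 1
= 3


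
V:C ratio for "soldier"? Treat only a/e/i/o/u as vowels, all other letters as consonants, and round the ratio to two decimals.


Word: "soldier"
Vowels (a,e,i,o,u): 3
Consonants: 4
Ratio = 3/4
= 0.75


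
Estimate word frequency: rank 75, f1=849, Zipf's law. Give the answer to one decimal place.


Zipf's law: f(r) = f(1) / r
f(1) = 849
f(75) = 849 / 75
= 11.3 occurrences


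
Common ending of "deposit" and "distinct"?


Word 1: "deposit"
Word 2: "distinct"
Comparing from end:
  Pos -1: 't' == 't'
  Pos -2: 'i' != 'c' (stop)
LCS = "t" (length 1)


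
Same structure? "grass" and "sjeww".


Pattern of "grass": [0, 1, 2, 3, 3]
Pattern of "sjeww": [0, 1, 2, 3, 3]
Patterns match
Same pattern = Yes


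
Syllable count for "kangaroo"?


Word: "kangaroo"
Syllable breakdown: kan-ga-roo
Counting: 3 parts
= 3 syllables


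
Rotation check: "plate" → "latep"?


Word: "plate", Candidate: "latep"
Method: check if candidate is substring of word+word
"plateplate" contains "latep"? Yes
Is rotation = Yes


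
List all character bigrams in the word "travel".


Word: "travel" (length 6)
Number of bigrams = 6 - 2 + 1 = 5
  Position 0: "tr"
  Position 1: "ra"
  Position 2: "av"
  Position 3: "ve"
  Position 4: "el"
Bigrams = "tr", "ra", "av", "ve", "el"


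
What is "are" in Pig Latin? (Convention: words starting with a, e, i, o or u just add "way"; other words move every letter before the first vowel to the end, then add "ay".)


Word: "are"
Starts with vowel → add 'way'
Pig Latin = "areway"


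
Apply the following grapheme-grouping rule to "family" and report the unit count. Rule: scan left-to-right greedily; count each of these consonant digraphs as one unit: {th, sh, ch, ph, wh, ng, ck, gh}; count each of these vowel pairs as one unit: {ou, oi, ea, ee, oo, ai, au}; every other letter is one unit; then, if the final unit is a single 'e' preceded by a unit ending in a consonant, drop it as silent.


Word: "family" (6 letters)
Left-to-right scan:
  (1) 'f' (letter)
  (2) 'a' (letter)
  (3) 'm' (letter)
  (4) 'i' (letter)
  (5) 'l' (letter)
  (6) 'y' (letter)
Units from scan: 6
Sound units = 6 units


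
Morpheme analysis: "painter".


Word: "painter"
Morphemes: paint + -er
Each morpheme carries meaning
= 2 morphemes


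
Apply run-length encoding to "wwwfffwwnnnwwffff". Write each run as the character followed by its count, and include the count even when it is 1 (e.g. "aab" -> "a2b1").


String: "wwwfffwwnnnwwffff"
Scanning for consecutive runs:
  'w' x 3
  'f' x 3
  'w' x 2
  'n' x 3
  'w' x 2
  'f' x 4
RLE = "w3f3w2n3w2f4"


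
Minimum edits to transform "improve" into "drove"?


Word 1: "improve" (length 7)
Word 2: "drove" (length 5)
One optimal edit sequence (insert/delete/substitute each cost 1):
  1. delete 'i'  (+1)
  2. delete 'm'  (+1)
  3. substitute 'p' -> 'd'  (+1)
  4. keep 'r'
  5. keep 'o'
  6. keep 'v'
  7. keep 'e'
Total edit operations: 3
Edit distance = 3


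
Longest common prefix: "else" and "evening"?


Word 1: "else"
Word 2: "evening"
Comparing from start:
  Pos 0: 'e' == 'e'
  Pos 1: 'l' != 'v' (stop)
LCP = "e" (length 1)


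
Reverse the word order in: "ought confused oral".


Original: "ought confused oral"
Words (1..n): ought | confused | oral
Reversed (n..1): oral | confused | ought
Result = "oral confused ought"


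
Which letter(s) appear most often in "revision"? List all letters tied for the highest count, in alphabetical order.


Word: "revision"
Letter counts:
  'e': 1
  'i': 2
  'n': 1
  'o': 1
  'r': 1
  's': 1
  'v': 1
Maximum count = 2
Most frequent = 'i' (2 times each)


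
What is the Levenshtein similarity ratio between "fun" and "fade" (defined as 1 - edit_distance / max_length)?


Word 1: "fun" (length 3)
Word 2: "fade" (length 4)
One optimal edit sequence:
  1. keep 'f'
  2. insert 'a'  (+1)
  3. substitute 'u' -> 'd'  (+1)
  4. substitute 'n' -> 'e'  (+1)
Edit distance = 3
Max length = max(3, 4) = 4
Similarity = 1 - 3/4
= 0.2500


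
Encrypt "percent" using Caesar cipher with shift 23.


Word: "percent"
Shift: 23
Each letter → (letter + shift) mod 26:
  'p' (15) + 23 = 12 → 'm'
  'e' (4) + 23 = 1 → 'b'
  'r' (17) + 23 = 14 → 'o'
  'c' (2) + 23 = 25 → 'z'
  'e' (4) + 23 = 1 → 'b'
  'n' (13) + 23 = 10 → 'k'
  't' (19) + 23 = 16 → 'q'
Result = "mbozbkq"


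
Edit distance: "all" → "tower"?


Word 1: "all" (length 3)
Word 2: "tower" (length 5)
One optimal edit sequence (insert/delete/substitute each cost 1):
  1. insert 't'  (+1)
  2. insert 'o'  (+1)
  3. substitute 'a' -> 'w'  (+1)
  4. substitute 'l' -> 'e'  (+1)
  5. substitute 'l' -> 'r'  (+1)
Total edit operations: 5
Edit distance = 5


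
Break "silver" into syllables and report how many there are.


Word: "silver"
Syllable breakdown: sil / ver
Counting: 2 parts
= 2 syllables


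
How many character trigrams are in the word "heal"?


Word: "heal" (length 4)
Number of 3-grams = length - 3 + 1 = 4 - 3 + 1
= 2


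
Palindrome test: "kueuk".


Word: "kueuk"
Reversed: "kueuk"
Forward == Backward? kueuk == kueuk
Palindrome = Yes


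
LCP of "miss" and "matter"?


Word 1: "miss"
Word 2: "matter"
Comparing from start:
  Pos 0: 'm' == 'm'
  Pos 1: 'i' != 'a' (stop)
LCP = "m" (length 1)


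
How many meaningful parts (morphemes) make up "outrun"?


Word: "outrun"
Morphemes: out- / run
Each morpheme carries meaning
= 2 morphemes


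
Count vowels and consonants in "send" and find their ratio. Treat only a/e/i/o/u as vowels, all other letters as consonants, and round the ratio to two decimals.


Word: "send"
Vowels (a,e,i,o,u): 1
Consonants: 3
Ratio = 1/3
= 0.33


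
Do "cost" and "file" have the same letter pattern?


Pattern of "cost": [0, 1, 2, 3]
Pattern of "file": [0, 1, 2, 3]
Patterns match
Same pattern = Yes


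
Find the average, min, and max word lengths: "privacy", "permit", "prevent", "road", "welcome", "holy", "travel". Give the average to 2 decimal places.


Lengths: "privacy"=7, "permit"=6, "prevent"=7, "road"=4, "welcome"=7, "holy"=4, "travel"=6
Sum = 41, Count = 7
Average = 41/7 = 5.86
= avg=5.86, min=4, max=7


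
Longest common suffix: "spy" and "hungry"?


Word 1: "spy"
Word 2: "hungry"
Comparing from end:
  Pos -1: 'y' == 'y'
  Pos -2: 'p' != 'r' (stop)
LCS = "y" (length 1)


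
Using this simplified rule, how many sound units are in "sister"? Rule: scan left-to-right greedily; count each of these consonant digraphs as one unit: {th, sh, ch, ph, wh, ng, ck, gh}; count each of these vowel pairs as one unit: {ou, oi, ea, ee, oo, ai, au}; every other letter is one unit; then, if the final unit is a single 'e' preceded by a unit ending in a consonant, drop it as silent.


Word: "sister" (6 letters)
Left-to-right scan:
  1. 's' (letter)
  2. 'i' (letter)
  3. 's' (letter)
  4. 't' (letter)
  5. 'e' (letter)
  6. 'r' (letter)
Units from scan: 6
Sound units = 6 units


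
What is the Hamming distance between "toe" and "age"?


Comparing character by character (same length = 3):
  Pos 0: 't' vs 'a' !=
  Pos 1: 'o' vs 'g' !=
  Pos 2: 'e' vs 'e' =
Hamming distance = 2


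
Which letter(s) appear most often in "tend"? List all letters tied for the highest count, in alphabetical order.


Word: "tend"
Letter counts:
  'd': 1
  'e': 1
  'n': 1
  't': 1
Maximum count = 1
Most frequent = 'd', 'e', 'n', 't' (1 time each)


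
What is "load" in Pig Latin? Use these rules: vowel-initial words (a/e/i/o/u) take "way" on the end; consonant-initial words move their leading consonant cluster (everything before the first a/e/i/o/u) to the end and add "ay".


Word: "load"
Starts with consonant(s) → move to end, add 'ay'
Consonant cluster: "l"
Pig Latin = "oadlay"


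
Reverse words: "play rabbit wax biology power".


Original: "play rabbit wax biology power"
Words (1..n): play | rabbit | wax | biology | power
Reversed (n..1): power | biology | wax | rabbit | play
Result = "power biology wax rabbit play"


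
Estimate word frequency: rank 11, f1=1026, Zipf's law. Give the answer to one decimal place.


Zipf's law: f(r) = f(1) / r
f(1) = 1026
f(11) = 1026 / 11
= 93.3 occurrences


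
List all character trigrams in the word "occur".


Word: "occur" (length 5)
Number of trigrams = 5 - 3 + 1 = 3
  Position 0: "occ"
  Position 1: "ccu"
  Position 2: "cur"
Trigrams = "occ", "ccu", "cur"


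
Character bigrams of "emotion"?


Word: "emotion" (length 7)
Number of bigrams = 7 - 2 + 1 = 6
  Position 0: "em"
  Position 1: "mo"
  Position 2: "ot"
  Position 3: "ti"
  Position 4: "io"
  Position 5: "on"
Bigrams = "em", "mo", "ot", "ti", "io", "on"


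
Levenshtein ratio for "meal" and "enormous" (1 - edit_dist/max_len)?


Word 1: "meal" (length 4)
Word 2: "enormous" (length 8)
One optimal edit sequence:
  1. insert 'e'  (+1)
  2. insert 'n'  (+1)
  3. insert 'o'  (+1)
  4. insert 'r'  (+1)
  5. keep 'm'
  6. substitute 'e' -> 'o'  (+1)
  7. substitute 'a' -> 'u'  (+1)
  8. substitute 'l' -> 's'  (+1)
Edit distance = 7
Max length = max(4, 8) = 8
Similarity = 1 - 7/8
= 0.1250


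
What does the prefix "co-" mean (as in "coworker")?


Prefix: co-
Example: coworker (co- + worker)
Meaning = together


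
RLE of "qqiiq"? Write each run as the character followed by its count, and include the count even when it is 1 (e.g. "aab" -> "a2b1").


String: "qqiiq"
Scanning for consecutive runs:
  'q' x 2
  'i' x 2
  'q' x 1
RLE = "q2i2q1"


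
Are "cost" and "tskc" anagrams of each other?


Word 1: "cost" → sorted: cost
Word 2: "tskc" → sorted: ckst
Same letters? cost != ckst
Anagram = No


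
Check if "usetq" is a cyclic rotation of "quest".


Word: "quest", Candidate: "usetq"
Method: check if candidate is substring of word+word
"questquest" contains "usetq"? No
Is rotation = No


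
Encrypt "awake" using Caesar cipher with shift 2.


Word: "awake"
Shift: 2
Each letter → (letter + shift) mod 26:
  'a' (0) + 2 = 2 → 'c'
  'w' (22) + 2 = 24 → 'y'
  'a' (0) + 2 = 2 → 'c'
  'k' (10) + 2 = 12 → 'm'
  'e' (4) + 2 = 6 → 'g'
Result = "cycmg"


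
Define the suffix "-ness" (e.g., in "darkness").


Suffix: -ness
As in: darkness -> dark + -ness
Meaning = state of being


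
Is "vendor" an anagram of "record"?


Word 1: "record" → sorted: cdeorr
Word 2: "vendor" → sorted: denorv
Same letters? cdeorr != denorv
Anagram = No


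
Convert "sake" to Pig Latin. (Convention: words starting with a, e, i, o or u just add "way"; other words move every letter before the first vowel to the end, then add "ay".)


Word: "sake"
Starts with consonant(s) → move to end, add 'ay'
Consonant cluster: "s"
Pig Latin = "akesay"


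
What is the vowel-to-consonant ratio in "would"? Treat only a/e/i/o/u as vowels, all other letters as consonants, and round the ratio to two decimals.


Word: "would"
Vowels (a,e,i,o,u): 2
Consonants: 3
Ratio = 2/3
= 0.67


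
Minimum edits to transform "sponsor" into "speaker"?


Word 1: "sponsor" (length 7)
Word 2: "speaker" (length 7)
One optimal edit sequence (insert/delete/substitute each cost 1):
  1. keep 's'
  2. keep 'p'
  3. substitute 'o' -> 'e'  (+1)
  4. substitute 'n' -> 'a'  (+1)
  5. substitute 's' -> 'k'  (+1)
  6. substitute 'o' -> 'e'  (+1)
  7. keep 'r'
Total edit operations: 4
Edit distance = 4


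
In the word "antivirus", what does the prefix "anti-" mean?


Prefix: anti-
As in: antivirus -> anti- + virus
Meaning = against


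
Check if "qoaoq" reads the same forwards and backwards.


Word: "qoaoq"
Reversed: "qoaoq"
Forward == Backward? qoaoq == qoaoq
Palindrome = Yes


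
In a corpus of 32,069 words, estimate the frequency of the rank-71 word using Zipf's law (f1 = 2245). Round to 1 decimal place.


Zipf's law: f(r) = f(1) / r
f(1) = 2245
f(71) = 2245 / 71
= 31.6 occurrences


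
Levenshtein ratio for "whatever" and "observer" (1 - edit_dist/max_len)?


Word 1: "whatever" (length 8)
Word 2: "observer" (length 8)
One optimal edit sequence:
  1. substitute 'w' -> 'o'  (+1)
  2. substitute 'h' -> 'b'  (+1)
  3. substitute 'a' -> 's'  (+1)
  4. substitute 't' -> 'e'  (+1)
  5. substitute 'e' -> 'r'  (+1)
  6. keep 'v'
  7. keep 'e'
  8. keep 'r'
Edit distance = 5
Max length = max(8, 8) = 8
Similarity = 1 - 5/8
= 0.3750


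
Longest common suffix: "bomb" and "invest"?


Word 1: "bomb"
Word 2: "invest"
Comparing from end:
  Pos -1: 'b' != 't' (stop)
LCS = "" (length 0)


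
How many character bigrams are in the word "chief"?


Word: "chief" (length 5)
Number of 2-grams = length - 2 + 1 = 5 - 2 + 1
= 4


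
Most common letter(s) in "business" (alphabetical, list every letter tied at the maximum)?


Word: "business"
Letter counts:
  'b': 1
  'e': 1
  'i': 1
  'n': 1
  's': 3
  'u': 1
Maximum count = 3
Most frequent = 's' (3 times each)


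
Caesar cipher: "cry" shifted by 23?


Word: "cry"
Shift: 23
Each letter → (letter + shift) mod 26:
  'c' (2) + 23 = 25 → 'z'
  'r' (17) + 23 = 14 → 'o'
  'y' (24) + 23 = 21 → 'v'
Result = "zov"


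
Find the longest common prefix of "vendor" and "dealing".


Word 1: "vendor"
Word 2: "dealing"
Comparing from start:
  Pos 0: 'v' != 'd' (stop)
LCP = "" (length 0)


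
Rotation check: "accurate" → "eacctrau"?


Word: "accurate", Candidate: "eacctrau"
Method: check if candidate is substring of word+word
"accurateaccurate" contains "eacctrau"? No
Is rotation = No


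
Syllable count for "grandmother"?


Word: "grandmother"
Syllable breakdown: grand / moth / er
Counting: 3 parts
= 3 syllables


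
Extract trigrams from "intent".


Word: "intent" (length 6)
Number of trigrams = 6 - 3 + 1 = 4
  Position 0: "int"
  Position 1: "nte"
  Position 2: "ten"
  Position 3: "ent"
Trigrams = "int", "nte", "ten", "ent"


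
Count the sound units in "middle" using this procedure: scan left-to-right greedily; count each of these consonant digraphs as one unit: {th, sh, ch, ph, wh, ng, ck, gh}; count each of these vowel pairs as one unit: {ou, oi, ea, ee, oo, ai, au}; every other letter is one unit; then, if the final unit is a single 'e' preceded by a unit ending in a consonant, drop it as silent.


Word: "middle" (6 letters)
Left-to-right scan:
  (1) 'm' (letter)
  (2) 'i' (letter)
  (3) 'd' (letter)
  (4) 'd' (letter)
  (5) 'l' (letter)
  (6) 'e' (letter)
Units from scan: 6
Final unit is 'e' after a consonant -> drop as silent (-1)
Sound units = 5 units


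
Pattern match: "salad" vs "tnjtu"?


Pattern of "salad": [0, 1, 2, 1, 3]
Pattern of "tnjtu": [0, 1, 2, 0, 3]
Patterns do not match
Same pattern = No


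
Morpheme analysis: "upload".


Word: "upload"
Morphemes: up- | load
Each morpheme carries meaning
= 2 morphemes


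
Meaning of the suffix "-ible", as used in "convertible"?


Suffix: -ible
As in: convertible -> convert + -ible
Meaning = capable of


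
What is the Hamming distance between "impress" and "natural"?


Comparing character by character (same length = 7):
  Pos 0: 'i' vs 'n' !=
  Pos 1: 'm' vs 'a' !=
  Pos 2: 'p' vs 't' !=
  Pos 3: 'r' vs 'u' !=
  Pos 4: 'e' vs 'r' !=
  Pos 5: 's' vs 'a' !=
  Pos 6: 's' vs 'l' !=
Hamming distance = 7


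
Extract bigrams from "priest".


Word: "priest" (length 6)
Number of bigrams = 6 - 2 + 1 = 5
  Position 0: "pr"
  Position 1: "ri"
  Position 2: "ie"
  Position 3: "es"
  Position 4: "st"
Bigrams = "pr", "ri", "ie", "es", "st"


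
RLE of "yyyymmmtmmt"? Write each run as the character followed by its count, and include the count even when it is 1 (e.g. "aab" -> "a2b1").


String: "yyyymmmtmmt"
Scanning for consecutive runs:
  'y' x 4
  'm' x 3
  't' x 1
  'm' x 2
  't' x 1
RLE = "y4m3t1m2t1"


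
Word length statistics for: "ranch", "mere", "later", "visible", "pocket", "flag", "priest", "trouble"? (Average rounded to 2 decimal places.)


Lengths: "ranch"=5, "mere"=4, "later"=5, "visible"=7, "pocket"=6, "flag"=4, "priest"=6, "trouble"=7
Sum = 44, Count = 8
Average = 44/8 = 5.50
= avg=5.50, min=4, max=7


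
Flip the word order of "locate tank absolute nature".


Original: "locate tank absolute nature"
Words (1..n): locate | tank | absolute | nature
Reversed (n..1): nature | absolute | tank | locate
Result = "nature absolute tank locate"


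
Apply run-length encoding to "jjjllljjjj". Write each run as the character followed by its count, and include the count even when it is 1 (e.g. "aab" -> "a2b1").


String: "jjjllljjjj"
Scanning for consecutive runs:
  'j' x 3
  'l' x 3
  'j' x 4
RLE = "j3l3j4"


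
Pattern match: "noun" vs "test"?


Pattern of "noun": [0, 1, 2, 0]
Pattern of "test": [0, 1, 2, 0]
Patterns match
Same pattern = Yes


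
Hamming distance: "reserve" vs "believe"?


Comparing character by character (same length = 7):
  Pos 0: 'r' vs 'b' !=
  Pos 1: 'e' vs 'e' =
  Pos 2: 's' vs 'l' !=
  Pos 3: 'e' vs 'i' !=
  Pos 4: 'r' vs 'e' !=
  Pos 5: 'v' vs 'v' =
  Pos 6: 'e' vs 'e' =
Hamming distance = 4


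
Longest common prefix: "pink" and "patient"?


Word 1: "pink"
Word 2: "patient"
Comparing from start:
  Pos 0: 'p' == 'p'
  Pos 1: 'i' != 'a' (stop)
LCP = "p" (length 1)


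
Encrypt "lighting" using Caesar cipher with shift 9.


Word: "lighting"
Shift: 9
Each letter → (letter + shift) mod 26:
  'l' (11) + 9 = 20 → 'u'
  'i' (8) + 9 = 17 → 'r'
  'g' (6) + 9 = 15 → 'p'
  'h' (7) + 9 = 16 → 'q'
  't' (19) + 9 = 2 → 'c'
  'i' (8) + 9 = 17 → 'r'
  'n' (13) + 9 = 22 → 'w'
  'g' (6) + 9 = 15 → 'p'
Result = "urpqcrwp"


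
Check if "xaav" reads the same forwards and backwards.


Word: "xaav"
Reversed: "vaax"
Forward == Backward? xaav != vaax
Palindrome = No


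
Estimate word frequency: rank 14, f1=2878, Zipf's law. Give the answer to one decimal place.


Zipf's law: f(r) = f(1) / r
f(1) = 2878
f(14) = 2878 / 14
= 205.6 occurrences


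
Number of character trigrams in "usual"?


Word: "usual" (length 5)
Number of 3-grams = length - 3 + 1 = 5 - 3 + 1
= 3


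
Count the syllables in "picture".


Word: "picture"
Syllable breakdown: pic-ture
Counting: 2 parts
= 2 syllables


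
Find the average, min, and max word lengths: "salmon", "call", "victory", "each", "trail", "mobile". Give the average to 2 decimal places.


Lengths: "salmon"=6, "call"=4, "victory"=7, "each"=4, "trail"=5, "mobile"=6
Sum = 32, Count = 6
Average = 32/6 = 5.33
= avg=5.33, min=4, max=7


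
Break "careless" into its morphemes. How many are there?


Word: "careless"
Morphemes: care + -less
Each morpheme carries meaning
= 2 morphemes


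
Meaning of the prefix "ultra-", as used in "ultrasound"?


Prefix: ultra-
Example: ultrasound = ultra- + sound
Meaning = beyond


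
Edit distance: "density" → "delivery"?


Word 1: "density" (length 7)
Word 2: "delivery" (length 8)
One optimal edit sequence (insert/delete/substitute each cost 1):
  1. keep 'd'
  2. keep 'e'
  3. insert 'l'  (+1)
  4. substitute 'n' -> 'i'  (+1)
  5. substitute 's' -> 'v'  (+1)
  6. substitute 'i' -> 'e'  (+1)
  7. substitute 't' -> 'r'  (+1)
  8. keep 'y'
Total edit operations: 5
Edit distance = 5


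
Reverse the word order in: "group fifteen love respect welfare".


Original: "group fifteen love respect welfare"
Words (1..n): group | fifteen | love | respect | welfare
Reversed (n..1): welfare | respect | love | fifteen | group
Result = "welfare respect love fifteen group"


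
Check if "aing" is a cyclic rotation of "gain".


Word: "gain", Candidate: "aing"
Method: check if candidate is substring of word+word
"gaingain" contains "aing"? Yes
Is rotation = Yes


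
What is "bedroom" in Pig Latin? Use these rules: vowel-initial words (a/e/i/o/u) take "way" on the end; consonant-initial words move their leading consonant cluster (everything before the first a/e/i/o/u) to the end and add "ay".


Word: "bedroom"
Starts with consonant(s) → move to end, add 'ay'
Consonant cluster: "b"
Pig Latin = "edroombay"


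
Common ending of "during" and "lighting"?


Word 1: "during"
Word 2: "lighting"
Comparing from end:
  Pos -1: 'g' == 'g'
  Pos -2: 'n' == 'n'
  Pos -3: 'i' == 'i'
  Pos -4: 'r' != 't' (stop)
LCS = "ing" (length 3)


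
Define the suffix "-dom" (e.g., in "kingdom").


Suffix: -dom
Example: kingdom = king + -dom
Meaning = state / realm


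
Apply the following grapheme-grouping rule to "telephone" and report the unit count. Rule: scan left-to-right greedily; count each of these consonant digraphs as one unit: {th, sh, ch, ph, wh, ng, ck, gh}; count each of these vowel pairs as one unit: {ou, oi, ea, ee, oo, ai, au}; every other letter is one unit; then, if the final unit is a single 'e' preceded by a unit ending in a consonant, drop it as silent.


Word: "telephone" (9 letters)
Left-to-right scan:
  1. 't' (letter)
  2. 'e' (letter)
  3. 'l' (letter)
  4. 'e' (letter)
  5. 'ph' (digraph)
  6. 'o' (letter)
  7. 'n' (letter)
  8. 'e' (letter)
Units from scan: 8
Final unit is 'e' after a consonant -> drop as silent (-1)
Sound units = 7 units


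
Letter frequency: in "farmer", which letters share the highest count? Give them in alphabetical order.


Word: "farmer"
Letter counts:
  'a': 1
  'e': 1
  'f': 1
  'm': 1
  'r': 2
Maximum count = 2
Most frequent = 'r' (2 times each)


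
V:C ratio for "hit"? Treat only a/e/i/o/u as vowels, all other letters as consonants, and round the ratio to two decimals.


Word: "hit"
Vowels (a,e,i,o,u): 1
Consonants: 2
Ratio = 1/2
= 0.50


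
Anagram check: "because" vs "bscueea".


Word 1: "because" → sorted: abceesu
Word 2: "bscueea" → sorted: abceesu
Same letters? abceesu == abceesu
Anagram = Yes


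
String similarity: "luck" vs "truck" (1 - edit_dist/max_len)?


Word 1: "luck" (length 4)
Word 2: "truck" (length 5)
One optimal edit sequence:
  1. insert 't'  (+1)
  2. substitute 'l' -> 'r'  (+1)
  3. keep 'u'
  4. keep 'c'
  5. keep 'k'
Edit distance = 2
Max length = max(4, 5) = 5
Similarity = 1 - 2/5
= 0.6000


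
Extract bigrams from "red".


Word: "red" (length 3)
Number of bigrams = 3 - 2 + 1 = 2
  Position 0: "re"
  Position 1: "ed"
Bigrams = "re", "ed"


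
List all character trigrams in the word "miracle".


Word: "miracle" (length 7)
Number of trigrams = 7 - 3 + 1 = 5
  Position 0: "mir"
  Position 1: "ira"
  Position 2: "rac"
  Position 3: "acl"
  Position 4: "cle"
Trigrams = "mir", "ira", "rac", "acl", "cle"


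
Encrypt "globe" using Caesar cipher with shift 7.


Word: "globe"
Shift: 7
Each letter → (letter + shift) mod 26:
  'g' (6) + 7 = 13 → 'n'
  'l' (11) + 7 = 18 → 's'
  'o' (14) + 7 = 21 → 'v'
  'b' (1) + 7 = 8 → 'i'
  'e' (4) + 7 = 11 → 'l'
Result = "nsvil"


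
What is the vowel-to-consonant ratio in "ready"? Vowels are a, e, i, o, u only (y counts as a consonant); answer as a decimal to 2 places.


Word: "ready"
Vowels (a,e,i,o,u): 2
Consonants: 3
Ratio = 2/3
= 0.67


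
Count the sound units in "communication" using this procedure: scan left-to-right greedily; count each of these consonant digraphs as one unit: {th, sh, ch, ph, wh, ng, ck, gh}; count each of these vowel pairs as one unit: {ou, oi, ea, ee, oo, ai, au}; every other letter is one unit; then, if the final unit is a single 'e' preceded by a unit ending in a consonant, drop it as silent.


Word: "communication" (13 letters)
Left-to-right scan:
  1. 'c' (letter)
  2. 'o' (letter)
  3. 'm' (letter)
  4. 'm' (letter)
  5. 'u' (letter)
  6. 'n' (letter)
  7. 'i' (letter)
  8. 'c' (letter)
  9. 'a' (letter)
  10. 't' (letter)
  11. 'i' (letter)
  12. 'o' (letter)
  13. 'n' (letter)
Units from scan: 13
Sound units = 13 units


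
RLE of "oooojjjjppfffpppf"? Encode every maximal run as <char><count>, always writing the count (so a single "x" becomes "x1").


String: "oooojjjjppfffpppf"
Scanning for consecutive runs:
  'o' x 4
  'j' x 4
  'p' x 2
  'f' x 3
  'p' x 3
  'f' x 1
RLE = "o4j4p2f3p3f1"


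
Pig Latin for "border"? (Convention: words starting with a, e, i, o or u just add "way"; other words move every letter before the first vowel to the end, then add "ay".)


Word: "border"
Starts with consonant(s) → move to end, add 'ay'
Consonant cluster: "b"
Pig Latin = "orderbay"


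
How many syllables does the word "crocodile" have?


Word: "crocodile"
Syllable breakdown: croc / o / dile
Counting: 3 parts
= 3 syllables


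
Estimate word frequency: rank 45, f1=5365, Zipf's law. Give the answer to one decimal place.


Zipf's law: f(r) = f(1) / r
f(1) = 5365
f(45) = 5365 / 45
= 119.2 occurrences


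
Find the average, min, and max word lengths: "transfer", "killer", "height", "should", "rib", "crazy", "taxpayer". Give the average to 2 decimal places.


Lengths: "transfer"=8, "killer"=6, "height"=6, "should"=6, "rib"=3, "crazy"=5, "taxpayer"=8
Sum = 42, Count = 7
Average = 42/7 = 6.00
= avg=6.00, min=3, max=8


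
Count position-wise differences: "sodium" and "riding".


Comparing character by character (same length = 6):
  Pos 0: 's' vs 'r' !=
  Pos 1: 'o' vs 'i' !=
  Pos 2: 'd' vs 'd' =
  Pos 3: 'i' vs 'i' =
  Pos 4: 'u' vs 'n' !=
  Pos 5: 'm' vs 'g' !=
Hamming distance = 4


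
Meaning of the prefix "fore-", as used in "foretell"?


Prefix: fore-
Example: foretell = fore- + tell
Meaning = before


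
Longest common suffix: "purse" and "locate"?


Word 1: "purse"
Word 2: "locate"
Comparing from end:
  Pos -1: 'e' == 'e'
  Pos -2: 's' != 't' (stop)
LCS = "e" (length 1)


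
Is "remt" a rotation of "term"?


Word: "term", Candidate: "remt"
Method: check if candidate is substring of word+word
"termterm" contains "remt"? No
Is rotation = No


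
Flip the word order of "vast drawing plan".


Original: "vast drawing plan"
Words (1..n): vast | drawing | plan
Reversed (n..1): plan | drawing | vast
Result = "plan drawing vast"


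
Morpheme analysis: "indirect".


Word: "indirect"
Morphemes: in- / direct
Each morpheme carries meaning
= 2 morphemes


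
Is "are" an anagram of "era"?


Word 1: "era" → sorted: aer
Word 2: "are" → sorted: aer
Same letters? aer == aer
Anagram = Yes


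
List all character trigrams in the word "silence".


Word: "silence" (length 7)
Number of trigrams = 7 - 3 + 1 = 5
  Position 0: "sil"
  Position 1: "ile"
  Position 2: "len"
  Position 3: "enc"
  Position 4: "nce"
Trigrams = "sil", "ile", "len", "enc", "nce"


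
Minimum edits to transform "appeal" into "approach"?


Word 1: "appeal" (length 6)
Word 2: "approach" (length 8)
One optimal edit sequence (insert/delete/substitute each cost 1):
  1. keep 'a'
  2. keep 'p'
  3. keep 'p'
  4. insert 'r'  (+1)
  5. substitute 'e' -> 'o'  (+1)
  6. keep 'a'
  7. insert 'c'  (+1)
  8. substitute 'l' -> 'h'  (+1)
Total edit operations: 4
Edit distance = 4


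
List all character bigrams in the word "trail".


Word: "trail" (length 5)
Number of bigrams = 5 - 2 + 1 = 4
  Position 0: "tr"
  Position 1: "ra"
  Position 2: "ai"
  Position 3: "il"
Bigrams = "tr", "ra", "ai", "il"


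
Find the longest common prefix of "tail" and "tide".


Word 1: "tail"
Word 2: "tide"
Comparing from start:
  Pos 0: 't' == 't'
  Pos 1: 'a' != 'i' (stop)
LCP = "t" (length 1)


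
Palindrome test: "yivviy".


Word: "yivviy"
Reversed: "yivviy"
Forward == Backward? yivviy == yivviy
Palindrome = Yes


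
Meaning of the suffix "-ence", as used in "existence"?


Suffix: -ence
As in: existence -> exist + -ence
Meaning = state of


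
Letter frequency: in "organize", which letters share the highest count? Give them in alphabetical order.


Word: "organize"
Letter counts:
  'a': 1
  'e': 1
  'g': 1
  'i': 1
  'n': 1
  'o': 1
  'r': 1
  'z': 1
Maximum count = 1
Most frequent = 'a', 'e', 'g', 'i', 'n', 'o', 'r', 'z' (1 time each)


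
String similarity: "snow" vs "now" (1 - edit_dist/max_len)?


Word 1: "snow" (length 4)
Word 2: "now" (length 3)
One optimal edit sequence:
  1. delete 's'  (+1)
  2. keep 'n'
  3. keep 'o'
  4. keep 'w'
Edit distance = 1
Max length = max(4, 3) = 4
Similarity = 1 - 1/4
= 0.7500


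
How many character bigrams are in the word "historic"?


Word: "historic" (length 8)
Number of 2-grams = length - 2 + 1 = 8 - 2 + 1
= 7


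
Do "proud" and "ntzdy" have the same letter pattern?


Pattern of "proud": [0, 1, 2, 3, 4]
Pattern of "ntzdy": [0, 1, 2, 3, 4]
Patterns match
Same pattern = Yes


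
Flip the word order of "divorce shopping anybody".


Original: "divorce shopping anybody"
Words (1..n): divorce | shopping | anybody
Reversed (n..1): anybody | shopping | divorce
Result = "anybody shopping divorce"


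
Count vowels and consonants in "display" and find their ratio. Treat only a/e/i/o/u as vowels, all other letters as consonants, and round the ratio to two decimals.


Word: "display"
Vowels (a,e,i,o,u): 2
Consonants: 5
Ratio = 2/5
= 0.40


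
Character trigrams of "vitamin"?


Word: "vitamin" (length 7)
Number of trigrams = 7 - 3 + 1 = 5
  Position 0: "vit"
  Position 1: "ita"
  Position 2: "tam"
  Position 3: "ami"
  Position 4: "min"
Trigrams = "vit", "ita", "tam", "ami", "min"


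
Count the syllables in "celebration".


Word: "celebration"
Syllable breakdown: cel | e | bra | tion
Counting: 4 parts
= 4 syllables


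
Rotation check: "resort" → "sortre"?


Word: "resort", Candidate: "sortre"
Method: check if candidate is substring of word+word
"resortresort" contains "sortre"? Yes
Is rotation = Yes


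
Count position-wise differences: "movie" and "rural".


Comparing character by character (same length = 5):
  Pos 0: 'm' vs 'r' !=
  Pos 1: 'o' vs 'u' !=
  Pos 2: 'v' vs 'r' !=
  Pos 3: 'i' vs 'a' !=
  Pos 4: 'e' vs 'l' !=
Hamming distance = 5


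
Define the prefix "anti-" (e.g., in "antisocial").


Prefix: anti-
Example: antisocial = anti- + social
Meaning = against
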